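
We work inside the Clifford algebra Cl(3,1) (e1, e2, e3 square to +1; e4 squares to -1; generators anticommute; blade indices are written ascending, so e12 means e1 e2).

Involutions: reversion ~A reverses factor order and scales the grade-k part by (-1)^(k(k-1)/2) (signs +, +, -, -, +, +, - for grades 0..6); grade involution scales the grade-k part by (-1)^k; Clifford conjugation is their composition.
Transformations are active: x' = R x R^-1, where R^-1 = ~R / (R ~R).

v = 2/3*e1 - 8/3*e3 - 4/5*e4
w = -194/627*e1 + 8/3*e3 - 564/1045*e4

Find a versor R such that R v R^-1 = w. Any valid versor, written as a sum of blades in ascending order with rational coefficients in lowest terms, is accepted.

Why this works: both vectors square to 1556/225, so q(v) = q(w) and R = v + w = 224/627*e1 - 280/209*e4 carries v to w — its own direction survives, the complement (v - w)/2 flips.
Answer: 224/627*e1 - 280/209*e4


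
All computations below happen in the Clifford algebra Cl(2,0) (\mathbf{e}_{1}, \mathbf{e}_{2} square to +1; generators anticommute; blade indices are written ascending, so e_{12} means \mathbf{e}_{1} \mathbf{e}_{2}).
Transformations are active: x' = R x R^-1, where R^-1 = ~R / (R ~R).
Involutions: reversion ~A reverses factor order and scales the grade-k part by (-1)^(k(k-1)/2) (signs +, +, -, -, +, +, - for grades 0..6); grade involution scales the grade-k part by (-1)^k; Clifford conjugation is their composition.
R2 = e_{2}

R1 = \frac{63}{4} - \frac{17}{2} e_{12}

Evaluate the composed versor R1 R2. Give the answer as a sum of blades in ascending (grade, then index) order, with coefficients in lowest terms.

Distribute over the terms of R2 (each basis-blade product reordered to ascending indices, repeated generators contracted through their squares):
R1 (e_{2}) = -\frac{17}{2} e_{1} + \frac{63}{4} e_{2}
Answer: -\frac{17}{2} e_{1} + \frac{63}{4} e_{2}


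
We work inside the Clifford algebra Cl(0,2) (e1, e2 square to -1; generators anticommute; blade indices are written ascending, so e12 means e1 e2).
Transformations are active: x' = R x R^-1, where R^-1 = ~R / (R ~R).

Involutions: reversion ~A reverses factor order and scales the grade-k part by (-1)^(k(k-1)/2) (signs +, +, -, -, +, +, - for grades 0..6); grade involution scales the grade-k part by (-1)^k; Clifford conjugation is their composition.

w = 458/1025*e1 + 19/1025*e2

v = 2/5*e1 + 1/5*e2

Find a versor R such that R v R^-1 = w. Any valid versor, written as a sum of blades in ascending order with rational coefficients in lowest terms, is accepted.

R = v + w = 868/1025*e1 + 224/1025*e2 works: the equal norms (-1/5) guarantee its sandwich swaps v into w.
Answer: 868/1025*e1 + 224/1025*e2


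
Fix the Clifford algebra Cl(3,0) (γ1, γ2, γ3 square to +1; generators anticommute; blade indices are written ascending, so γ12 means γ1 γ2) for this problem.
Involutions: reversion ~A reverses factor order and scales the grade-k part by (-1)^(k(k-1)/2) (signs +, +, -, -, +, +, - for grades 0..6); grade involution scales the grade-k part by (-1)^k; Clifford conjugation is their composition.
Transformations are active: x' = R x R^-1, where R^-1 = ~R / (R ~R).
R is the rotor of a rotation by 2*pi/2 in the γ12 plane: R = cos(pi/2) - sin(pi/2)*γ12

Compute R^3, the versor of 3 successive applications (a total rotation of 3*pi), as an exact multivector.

The rotor phase is half the rotation angle and phases add under composition, so 3 steps in the γ12 plane accumulate phase 3*(pi/2) = 3*pi/2: R^3 = cos(3*pi/2) - sin(3*pi/2)*γ12.
cos(3*pi/2) = 0 and sin(3*pi/2) = -1, so R^3 = γ12. The net rotation is 1*pi (after discarding 1 full turn, each of which contributes a factor -1 to the rotor); the rotor keeps the half-angle phase exactly.
Answer: γ12


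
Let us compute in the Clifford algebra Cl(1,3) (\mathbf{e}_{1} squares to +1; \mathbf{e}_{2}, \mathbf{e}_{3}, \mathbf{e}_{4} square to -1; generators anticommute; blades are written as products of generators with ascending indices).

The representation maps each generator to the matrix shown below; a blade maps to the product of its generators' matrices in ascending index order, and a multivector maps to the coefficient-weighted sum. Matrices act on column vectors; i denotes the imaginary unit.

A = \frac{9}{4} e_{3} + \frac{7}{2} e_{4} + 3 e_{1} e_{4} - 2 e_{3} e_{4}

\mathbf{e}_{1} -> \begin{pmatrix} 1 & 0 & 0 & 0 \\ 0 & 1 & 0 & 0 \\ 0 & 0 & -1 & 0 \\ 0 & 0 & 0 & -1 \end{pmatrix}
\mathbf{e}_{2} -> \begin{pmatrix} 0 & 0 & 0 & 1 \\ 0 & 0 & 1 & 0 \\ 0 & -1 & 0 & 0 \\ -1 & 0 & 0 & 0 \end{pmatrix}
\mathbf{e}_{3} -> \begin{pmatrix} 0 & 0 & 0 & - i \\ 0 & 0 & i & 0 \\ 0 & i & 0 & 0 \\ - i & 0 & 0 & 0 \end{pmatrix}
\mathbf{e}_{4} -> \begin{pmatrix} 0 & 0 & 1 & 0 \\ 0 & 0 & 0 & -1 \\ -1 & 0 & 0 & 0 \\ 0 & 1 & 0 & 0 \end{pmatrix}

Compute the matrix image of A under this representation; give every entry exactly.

Bivector images (products of the table entries): rho(e_{1} e_{4}) = rho(\mathbf{e}_{1})rho(\mathbf{e}_{4}) = \begin{pmatrix} 0 & 0 & 1 & 0 \\ 0 & 0 & 0 & -1 \\ 1 & 0 & 0 & 0 \\ 0 & -1 & 0 & 0 \end{pmatrix}; rho(e_{3} e_{4}) = rho(\mathbf{e}_{3})rho(\mathbf{e}_{4}) = \begin{pmatrix} 0 & - i & 0 & 0 \\ - i & 0 & 0 & 0 \\ 0 & 0 & 0 & - i \\ 0 & 0 & - i & 0 \end{pmatrix}.
M = (\frac{9}{4})*rho(e_{3}) + (\frac{7}{2})*rho(e_{4}) + (3)*rho(e_{1} e_{4}) + (-2)*rho(e_{3} e_{4}), summed entrywise:
Answer: \begin{pmatrix} 0 & 2 i & \frac{13}{2} & - \frac{9 i}{4} \\ 2 i & 0 & \frac{9 i}{4} & - \frac{13}{2} \\ - \frac{1}{2} & \frac{9 i}{4} & 0 & 2 i \\ - \frac{9 i}{4} & \frac{1}{2} & 2 i & 0 \end{pmatrix}


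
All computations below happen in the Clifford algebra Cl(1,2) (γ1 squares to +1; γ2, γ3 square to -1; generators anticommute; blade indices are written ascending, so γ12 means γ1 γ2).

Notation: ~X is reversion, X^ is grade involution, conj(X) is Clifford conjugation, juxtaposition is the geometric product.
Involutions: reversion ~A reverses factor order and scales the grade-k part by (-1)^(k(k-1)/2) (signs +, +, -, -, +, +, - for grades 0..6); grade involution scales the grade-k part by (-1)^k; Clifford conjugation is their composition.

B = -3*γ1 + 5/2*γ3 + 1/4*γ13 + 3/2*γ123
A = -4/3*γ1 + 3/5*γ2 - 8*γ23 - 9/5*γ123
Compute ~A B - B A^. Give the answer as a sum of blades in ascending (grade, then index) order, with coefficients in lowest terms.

first term: 13/10 - 12*γ1 - 409/20*γ2 - 1/3*γ3 - 47/10*γ12 - 73/30*γ13 - 59/10*γ23 - 483/20*γ123
second term: -67/10 + 12*γ1 - 409/20*γ2 - 1/3*γ3 - 47/10*γ12 - 127/30*γ13 - 19/10*γ23 + 483/20*γ123
Answer: 8 - 24*γ1 + 9/5*γ13 - 4*γ23 - 483/10*γ123


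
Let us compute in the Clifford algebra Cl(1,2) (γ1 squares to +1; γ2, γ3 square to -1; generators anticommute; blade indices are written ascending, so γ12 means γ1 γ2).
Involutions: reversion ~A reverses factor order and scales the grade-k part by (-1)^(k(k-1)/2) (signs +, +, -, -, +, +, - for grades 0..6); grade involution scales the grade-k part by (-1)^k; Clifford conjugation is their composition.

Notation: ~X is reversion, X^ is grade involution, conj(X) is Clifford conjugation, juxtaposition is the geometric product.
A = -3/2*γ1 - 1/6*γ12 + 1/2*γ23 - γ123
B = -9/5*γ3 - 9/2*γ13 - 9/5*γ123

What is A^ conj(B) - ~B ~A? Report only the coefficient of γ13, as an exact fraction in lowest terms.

first term: 9/5 + 9/10*γ1 - 27/5*γ2 + 141/20*γ3 - 81/20*γ12 + 27/10*γ13 - 39/20*γ23 - 3/10*γ123
second term: -9/5 + 9/10*γ1 - 18/5*γ2 + 141/20*γ3 - 9/20*γ12 - 27/10*γ13 - 39/20*γ23 - 3/10*γ123
Answer: 27/5


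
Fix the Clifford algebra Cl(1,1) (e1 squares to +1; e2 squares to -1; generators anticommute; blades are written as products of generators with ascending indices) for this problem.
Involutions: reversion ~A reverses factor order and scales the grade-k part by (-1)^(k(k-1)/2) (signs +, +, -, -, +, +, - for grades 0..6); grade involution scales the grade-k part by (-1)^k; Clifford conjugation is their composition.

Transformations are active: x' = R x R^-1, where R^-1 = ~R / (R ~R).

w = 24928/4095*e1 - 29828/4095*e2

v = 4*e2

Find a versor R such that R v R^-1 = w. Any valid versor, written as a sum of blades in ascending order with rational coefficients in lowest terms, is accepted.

Since q(v) = q(w) = -16, the sum R = v + w = 24928/4095*e1 - 13448/4095*e2 does the job whenever invertible.
Answer: 24928/4095*e1 - 13448/4095*e2


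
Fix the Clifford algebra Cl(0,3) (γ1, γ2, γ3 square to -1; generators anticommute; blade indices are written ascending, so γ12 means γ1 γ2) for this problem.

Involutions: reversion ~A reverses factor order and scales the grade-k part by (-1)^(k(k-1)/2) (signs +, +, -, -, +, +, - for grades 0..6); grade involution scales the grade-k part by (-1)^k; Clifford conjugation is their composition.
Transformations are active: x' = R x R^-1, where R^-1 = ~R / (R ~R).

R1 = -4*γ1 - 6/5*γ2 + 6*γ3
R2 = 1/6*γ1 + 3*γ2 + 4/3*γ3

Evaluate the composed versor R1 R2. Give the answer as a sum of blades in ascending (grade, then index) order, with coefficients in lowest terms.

Distribute over the terms of R1 (each basis-blade product reordered to ascending indices, repeated generators contracted through their squares):
(-4*γ1) R2 = 2/3 - 12*γ12 - 16/3*γ13
(-6/5*γ2) R2 = 18/5 + 1/5*γ12 - 8/5*γ23
(6*γ3) R2 = -8 - γ13 - 18*γ23
Summing the partial products and collecting blades:
Answer: -56/15 - 59/5*γ12 - 19/3*γ13 - 98/5*γ23


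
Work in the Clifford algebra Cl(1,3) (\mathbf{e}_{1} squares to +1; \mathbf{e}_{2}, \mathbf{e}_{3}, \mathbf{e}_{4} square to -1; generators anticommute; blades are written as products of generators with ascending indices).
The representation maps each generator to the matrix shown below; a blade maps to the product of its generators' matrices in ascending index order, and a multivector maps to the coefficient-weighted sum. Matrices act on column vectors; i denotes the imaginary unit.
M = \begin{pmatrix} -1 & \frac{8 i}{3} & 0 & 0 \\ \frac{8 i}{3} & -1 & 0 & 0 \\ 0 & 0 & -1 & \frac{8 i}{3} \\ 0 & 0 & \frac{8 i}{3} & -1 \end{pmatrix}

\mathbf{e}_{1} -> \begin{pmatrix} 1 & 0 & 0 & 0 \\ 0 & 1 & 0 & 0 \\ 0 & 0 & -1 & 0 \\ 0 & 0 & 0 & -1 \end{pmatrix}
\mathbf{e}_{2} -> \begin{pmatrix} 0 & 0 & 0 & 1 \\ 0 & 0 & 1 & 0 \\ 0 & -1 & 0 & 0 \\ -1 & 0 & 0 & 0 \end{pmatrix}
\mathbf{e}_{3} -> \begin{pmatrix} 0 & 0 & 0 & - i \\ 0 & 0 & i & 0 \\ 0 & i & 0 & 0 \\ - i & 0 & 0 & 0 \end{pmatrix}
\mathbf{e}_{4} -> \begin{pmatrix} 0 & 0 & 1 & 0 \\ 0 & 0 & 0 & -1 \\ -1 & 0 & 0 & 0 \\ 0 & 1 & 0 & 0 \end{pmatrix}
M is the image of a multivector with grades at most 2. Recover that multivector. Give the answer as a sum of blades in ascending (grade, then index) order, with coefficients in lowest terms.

Method: the blade images are trace-orthogonal — tr(rho(e_A) rho(e_B)^-1) = 4 if A = B and 0 otherwise — and rho(e_A)^-1 = (e_A)^2 * rho(e_A) with (e_A)^2 = +1 or -1, so the coefficient of e_A in the preimage is (e_A)^2 * tr(M rho(e_A))/4.
Nonzero projections over blades of grade <= 2: 1: (1)^2 = +1, tr(M 1) = -4, coefficient -1; e_{3} e_{4}: (e_{3} e_{4})^2 = -1, tr(M rho(e_{3} e_{4})) = \frac{32}{3}, coefficient -\frac{8}{3}. Every other blade of grade <= 2 projects to 0.
Answer: -1 - \frac{8}{3} e_{3} e_{4}


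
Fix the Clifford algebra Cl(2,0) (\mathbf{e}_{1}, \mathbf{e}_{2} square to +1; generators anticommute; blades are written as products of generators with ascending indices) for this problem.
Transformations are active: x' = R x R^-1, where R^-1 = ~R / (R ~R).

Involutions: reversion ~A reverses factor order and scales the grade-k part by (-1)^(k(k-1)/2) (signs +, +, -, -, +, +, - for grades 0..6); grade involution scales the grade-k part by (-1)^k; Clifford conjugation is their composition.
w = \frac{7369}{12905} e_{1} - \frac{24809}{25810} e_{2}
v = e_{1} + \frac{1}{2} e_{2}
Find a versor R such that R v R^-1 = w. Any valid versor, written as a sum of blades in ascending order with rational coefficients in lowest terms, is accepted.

Reasoning: v^2 = w^2 = \frac{5}{4} since conjugation preserves the quadratic form; R = v + w = \frac{20274}{12905} e_{1} - \frac{5952}{12905} e_{2} is then valid when invertible, keeping its own part and reversing (v - w)/2.
Answer: \frac{20274}{12905} e_{1} - \frac{5952}{12905} e_{2}


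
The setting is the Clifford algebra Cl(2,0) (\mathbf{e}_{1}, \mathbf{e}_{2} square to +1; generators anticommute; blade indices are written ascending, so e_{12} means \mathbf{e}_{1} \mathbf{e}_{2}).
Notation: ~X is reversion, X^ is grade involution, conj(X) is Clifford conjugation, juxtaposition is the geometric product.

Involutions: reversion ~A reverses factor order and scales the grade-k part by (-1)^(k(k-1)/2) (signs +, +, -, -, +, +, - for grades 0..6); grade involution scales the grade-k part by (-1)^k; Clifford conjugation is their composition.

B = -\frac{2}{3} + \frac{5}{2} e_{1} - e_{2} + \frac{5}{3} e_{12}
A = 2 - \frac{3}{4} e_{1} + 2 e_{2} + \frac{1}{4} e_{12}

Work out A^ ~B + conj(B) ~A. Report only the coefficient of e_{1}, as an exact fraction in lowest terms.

first term: \frac{71}{24} + \frac{11}{12} e_{1} - \frac{61}{24} e_{2} + \frac{3}{4} e_{12}
second term: \frac{17}{8} - \frac{91}{12} e_{1} + \frac{1}{24} e_{2} - \frac{89}{12} e_{12}
Answer: -\frac{20}{3}


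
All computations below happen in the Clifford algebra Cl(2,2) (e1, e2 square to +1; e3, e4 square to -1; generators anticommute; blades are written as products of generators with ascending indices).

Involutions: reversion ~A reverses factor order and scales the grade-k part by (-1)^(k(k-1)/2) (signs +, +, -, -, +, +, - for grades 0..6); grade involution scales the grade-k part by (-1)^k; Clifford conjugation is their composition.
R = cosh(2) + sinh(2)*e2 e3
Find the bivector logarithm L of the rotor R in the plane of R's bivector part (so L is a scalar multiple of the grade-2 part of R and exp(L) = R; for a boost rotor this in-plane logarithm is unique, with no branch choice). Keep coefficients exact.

The scalar part of R is cosh(2), which determines |rapidity| via cosh; the sign lives in the bivector part, and pairing them (bivector part over sinh of the rapidity = the plane) gives the unique in-plane L = rapidity * plane.
Concretely: cosh(rapidity) = cosh(2) gives rapidity = ±2, and since rapidity/sinh(rapidity) is even the sign is immaterial: L = (rapidity/sinh(rapidity)) * <R>_2 = (2/sinh(2)) * <R>_2.
Answer: 2*e2 e3


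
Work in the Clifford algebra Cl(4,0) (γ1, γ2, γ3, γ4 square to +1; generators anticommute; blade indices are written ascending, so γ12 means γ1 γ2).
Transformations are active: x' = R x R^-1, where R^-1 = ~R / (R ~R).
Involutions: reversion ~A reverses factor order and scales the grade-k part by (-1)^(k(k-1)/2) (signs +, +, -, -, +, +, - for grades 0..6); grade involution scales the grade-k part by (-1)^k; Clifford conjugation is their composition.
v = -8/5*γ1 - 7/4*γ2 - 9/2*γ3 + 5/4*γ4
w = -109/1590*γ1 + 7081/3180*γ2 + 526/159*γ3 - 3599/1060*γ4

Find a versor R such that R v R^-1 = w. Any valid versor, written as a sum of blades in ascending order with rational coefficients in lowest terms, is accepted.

R = v + w = -2653/1590*γ1 + 379/795*γ2 - 379/318*γ3 - 1137/530*γ4 works: the equal norms (5487/200) guarantee its sandwich swaps v into w.
Answer: -2653/1590*γ1 + 379/795*γ2 - 379/318*γ3 - 1137/530*γ4


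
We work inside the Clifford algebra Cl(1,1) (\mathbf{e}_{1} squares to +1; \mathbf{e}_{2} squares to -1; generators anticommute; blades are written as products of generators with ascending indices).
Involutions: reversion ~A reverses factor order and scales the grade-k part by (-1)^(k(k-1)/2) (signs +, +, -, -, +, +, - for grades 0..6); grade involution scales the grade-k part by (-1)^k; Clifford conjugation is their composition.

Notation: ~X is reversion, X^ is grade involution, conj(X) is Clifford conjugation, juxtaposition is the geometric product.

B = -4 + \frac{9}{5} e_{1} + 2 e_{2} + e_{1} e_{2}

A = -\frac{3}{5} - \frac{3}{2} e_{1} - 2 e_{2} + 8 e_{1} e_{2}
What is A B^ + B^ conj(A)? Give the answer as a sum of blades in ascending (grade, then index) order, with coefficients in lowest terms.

first term: \frac{91}{10} + \frac{527}{25} e_{1} + \frac{221}{10} e_{2} - \frac{166}{5} e_{1} e_{2}
second term: -\frac{43}{10} + \frac{227}{25} e_{1} + \frac{61}{10} e_{2} + \frac{154}{5} e_{1} e_{2}
Answer: \frac{24}{5} + \frac{754}{25} e_{1} + \frac{141}{5} e_{2} - \frac{12}{5} e_{1} e_{2}


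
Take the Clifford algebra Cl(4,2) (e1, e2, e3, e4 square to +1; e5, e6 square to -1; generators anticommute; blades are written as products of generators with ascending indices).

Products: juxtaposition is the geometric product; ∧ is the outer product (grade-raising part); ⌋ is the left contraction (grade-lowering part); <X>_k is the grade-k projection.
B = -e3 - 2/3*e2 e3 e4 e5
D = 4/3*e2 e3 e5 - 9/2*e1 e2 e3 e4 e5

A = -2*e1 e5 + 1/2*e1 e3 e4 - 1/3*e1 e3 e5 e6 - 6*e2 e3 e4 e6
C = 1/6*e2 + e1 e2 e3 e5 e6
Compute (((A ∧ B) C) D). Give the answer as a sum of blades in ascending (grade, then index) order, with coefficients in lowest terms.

step 1: -2*e1 e3 e5
step 2: -2*e2 e6 - 1/3*e1 e2 e3 e5
step 3: -4/9*e1 + 3/2*e4 + 8/3*e3 e5 e6 + 9*e1 e3 e4 e5 e6
Answer: -4/9*e1 + 3/2*e4 + 8/3*e3 e5 e6 + 9*e1 e3 e4 e5 e6


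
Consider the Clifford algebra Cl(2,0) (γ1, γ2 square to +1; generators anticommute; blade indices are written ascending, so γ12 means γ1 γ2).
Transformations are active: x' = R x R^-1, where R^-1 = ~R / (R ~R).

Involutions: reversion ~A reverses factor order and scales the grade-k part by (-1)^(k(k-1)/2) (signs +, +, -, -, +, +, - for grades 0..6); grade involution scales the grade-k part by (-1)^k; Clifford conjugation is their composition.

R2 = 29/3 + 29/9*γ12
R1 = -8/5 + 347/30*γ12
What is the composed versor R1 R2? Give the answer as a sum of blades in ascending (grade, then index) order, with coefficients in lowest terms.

Distribute over the terms of R1 (each basis-blade product reordered to ascending indices, repeated generators contracted through their squares):
(-8/5) R2 = -232/15 - 232/45*γ12
(347/30*γ12) R2 = -10063/270 + 10063/90*γ12
Summing the partial products and collecting blades:
Answer: -14239/270 + 9599/90*γ12


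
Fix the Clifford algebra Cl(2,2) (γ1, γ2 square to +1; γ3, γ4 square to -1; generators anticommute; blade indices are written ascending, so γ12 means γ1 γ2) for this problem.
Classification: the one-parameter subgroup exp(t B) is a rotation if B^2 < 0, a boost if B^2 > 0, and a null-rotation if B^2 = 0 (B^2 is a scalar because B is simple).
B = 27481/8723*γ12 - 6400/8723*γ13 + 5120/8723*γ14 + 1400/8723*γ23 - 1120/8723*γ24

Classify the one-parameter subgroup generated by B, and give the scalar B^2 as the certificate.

B^2 term by term: the squares give (27481/8723)^2*(γ12)^2 + (-6400/8723)^2*(γ13)^2 + (5120/8723)^2*(γ14)^2 + (1400/8723)^2*(γ23)^2 + (-1120/8723)^2*(γ24)^2 = 755205361/76090729*(-1) + 40960000/76090729*(+1) + 26214400/76090729*(+1) + 1960000/76090729*(+1) + 1254400/76090729*(+1) = -9 (each basis 2-blade squares to minus the product of its generators' squares); cross terms between blades sharing an index anticommute and cancel; the commuting (index-disjoint) pairs give grade-4 terms 2*c*c'*(blade product), which cancel blade by blade — γ1234: -14336000/76090729 + 14336000/76090729 = 0 — confirming B is simple. So B^2 = -9.
Answer: rotation, certificate B^2 = -9. Why this suffices: the scalar -9 survives any versor conjugation, so its sign alone determines the class however B is presented.


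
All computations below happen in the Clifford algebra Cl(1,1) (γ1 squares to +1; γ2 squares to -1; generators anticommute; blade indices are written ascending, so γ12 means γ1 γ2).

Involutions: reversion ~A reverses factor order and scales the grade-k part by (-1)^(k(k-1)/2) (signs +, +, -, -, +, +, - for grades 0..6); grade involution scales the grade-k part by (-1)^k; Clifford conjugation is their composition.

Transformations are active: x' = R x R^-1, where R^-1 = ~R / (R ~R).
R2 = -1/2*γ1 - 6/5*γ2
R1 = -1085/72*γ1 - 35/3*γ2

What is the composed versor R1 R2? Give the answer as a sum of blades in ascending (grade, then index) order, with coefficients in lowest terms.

Distribute over the terms of R1 (each basis-blade product reordered to ascending indices, repeated generators contracted through their squares):
(-1085/72*γ1) R2 = 1085/144 + 217/12*γ12
(-35/3*γ2) R2 = -14 - 35/6*γ12
Summing the partial products and collecting blades:
Answer: -931/144 + 49/4*γ12


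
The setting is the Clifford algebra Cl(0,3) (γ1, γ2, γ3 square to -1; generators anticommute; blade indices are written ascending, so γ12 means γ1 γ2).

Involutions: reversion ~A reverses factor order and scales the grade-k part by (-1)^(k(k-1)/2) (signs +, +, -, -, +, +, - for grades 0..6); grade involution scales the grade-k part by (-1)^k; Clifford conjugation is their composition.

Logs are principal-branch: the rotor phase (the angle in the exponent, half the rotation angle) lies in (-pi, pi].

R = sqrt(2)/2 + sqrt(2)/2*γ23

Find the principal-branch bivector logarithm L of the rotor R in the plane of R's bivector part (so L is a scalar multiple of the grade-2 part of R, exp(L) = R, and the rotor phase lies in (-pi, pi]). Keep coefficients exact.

The scalar part of R is sqrt(2)/2, which pins the rotor phase on the principal branch; dividing the bivector part by the sine of that phase recovers the unit plane, and L is the phase times that plane.
Concretely: cos(phase) = sqrt(2)/2 gives phase = ±pi/4, and since phase/sin(phase) is even the sign is immaterial: L = (phase/sin(phase)) * <R>_2 = (sqrt(2)*pi/4) * <R>_2.
Answer: pi/4*γ23


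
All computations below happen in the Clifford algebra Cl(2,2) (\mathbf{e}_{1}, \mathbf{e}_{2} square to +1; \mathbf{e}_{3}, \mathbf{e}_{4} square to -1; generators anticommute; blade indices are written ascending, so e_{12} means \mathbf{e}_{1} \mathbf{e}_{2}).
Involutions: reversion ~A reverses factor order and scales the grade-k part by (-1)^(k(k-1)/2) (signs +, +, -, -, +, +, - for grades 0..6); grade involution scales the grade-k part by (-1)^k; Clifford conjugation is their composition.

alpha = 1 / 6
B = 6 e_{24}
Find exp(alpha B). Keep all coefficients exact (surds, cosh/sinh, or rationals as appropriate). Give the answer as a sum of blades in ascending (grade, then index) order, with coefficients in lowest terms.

B^2 = (6)^2*(e_{24})^2 = 36*(+1) = 36 (a basis 2-blade squares to minus the product of its generators' squares).
B^2 = 36 — B^2 > 0, so the exponential closes hyperbolically: l = 6, alpha*l = 1, so exp(alpha B) = cosh(1) + (sinh(1)/6)*B = \cosh{\left(1 \right)} + (\frac{\sinh{\left(1 \right)}}{6})*B.
Answer: \cosh{\left(1 \right)} + \sinh{\left(1 \right)} e_{24}


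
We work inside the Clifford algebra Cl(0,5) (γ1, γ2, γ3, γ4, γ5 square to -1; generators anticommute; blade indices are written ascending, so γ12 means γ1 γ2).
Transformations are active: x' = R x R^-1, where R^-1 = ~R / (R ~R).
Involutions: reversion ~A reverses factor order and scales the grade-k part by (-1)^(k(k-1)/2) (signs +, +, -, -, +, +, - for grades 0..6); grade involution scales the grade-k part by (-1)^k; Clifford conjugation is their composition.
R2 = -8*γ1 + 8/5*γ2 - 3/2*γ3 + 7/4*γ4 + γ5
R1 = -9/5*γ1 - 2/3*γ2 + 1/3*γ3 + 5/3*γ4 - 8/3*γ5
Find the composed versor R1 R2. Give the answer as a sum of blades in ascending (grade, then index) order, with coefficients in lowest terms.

Distribute over the terms of R1 (each basis-blade product reordered to ascending indices, repeated generators contracted through their squares):
(-9/5*γ1) R2 = -72/5 - 72/25*γ12 + 27/10*γ13 - 63/20*γ14 - 9/5*γ15
(-2/3*γ2) R2 = 16/15 - 16/3*γ12 + γ23 - 7/6*γ24 - 2/3*γ25
(1/3*γ3) R2 = 1/2 + 8/3*γ13 - 8/15*γ23 + 7/12*γ34 + 1/3*γ35
(5/3*γ4) R2 = -35/12 + 40/3*γ14 - 8/3*γ24 + 5/2*γ34 + 5/3*γ45
(-8/3*γ5) R2 = 8/3 - 64/3*γ15 + 64/15*γ25 - 4*γ35 + 14/3*γ45
Summing the partial products and collecting blades:
Answer: -157/12 - 616/75*γ12 + 161/30*γ13 + 611/60*γ14 - 347/15*γ15 + 7/15*γ23 - 23/6*γ24 + 18/5*γ25 + 37/12*γ34 - 11/3*γ35 + 19/3*γ45


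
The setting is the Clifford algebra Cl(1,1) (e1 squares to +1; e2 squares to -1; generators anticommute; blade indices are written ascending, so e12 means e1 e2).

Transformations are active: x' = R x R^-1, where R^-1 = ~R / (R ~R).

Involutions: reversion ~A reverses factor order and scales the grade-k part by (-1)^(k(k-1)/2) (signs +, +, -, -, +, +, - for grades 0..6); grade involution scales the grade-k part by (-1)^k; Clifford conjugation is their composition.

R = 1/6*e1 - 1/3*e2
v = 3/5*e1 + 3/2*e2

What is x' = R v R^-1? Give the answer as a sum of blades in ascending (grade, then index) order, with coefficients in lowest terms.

~R = 1/6*e1 - 1/3*e2, and R ~R = -1/12, so R^-1 = ~R / (-1/12).
R v = 3/5 + 9/20*e12
Answer: -3*e1 + 33/10*e2


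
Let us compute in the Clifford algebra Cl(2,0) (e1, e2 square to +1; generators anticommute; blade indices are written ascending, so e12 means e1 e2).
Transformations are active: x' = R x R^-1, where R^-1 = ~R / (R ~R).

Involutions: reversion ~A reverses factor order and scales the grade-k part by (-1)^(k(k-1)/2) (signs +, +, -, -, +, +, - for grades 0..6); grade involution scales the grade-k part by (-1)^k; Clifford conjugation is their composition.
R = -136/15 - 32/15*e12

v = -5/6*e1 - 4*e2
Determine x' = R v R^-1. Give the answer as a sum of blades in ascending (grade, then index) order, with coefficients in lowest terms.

~R = -136/15 + 32/15*e12, and R ~R = 3904/45, so R^-1 = ~R / (3904/45).
R v = 724/45*e1 + 1552/45*e2
Answer: -1543/610*e1 - 2936/915*e2


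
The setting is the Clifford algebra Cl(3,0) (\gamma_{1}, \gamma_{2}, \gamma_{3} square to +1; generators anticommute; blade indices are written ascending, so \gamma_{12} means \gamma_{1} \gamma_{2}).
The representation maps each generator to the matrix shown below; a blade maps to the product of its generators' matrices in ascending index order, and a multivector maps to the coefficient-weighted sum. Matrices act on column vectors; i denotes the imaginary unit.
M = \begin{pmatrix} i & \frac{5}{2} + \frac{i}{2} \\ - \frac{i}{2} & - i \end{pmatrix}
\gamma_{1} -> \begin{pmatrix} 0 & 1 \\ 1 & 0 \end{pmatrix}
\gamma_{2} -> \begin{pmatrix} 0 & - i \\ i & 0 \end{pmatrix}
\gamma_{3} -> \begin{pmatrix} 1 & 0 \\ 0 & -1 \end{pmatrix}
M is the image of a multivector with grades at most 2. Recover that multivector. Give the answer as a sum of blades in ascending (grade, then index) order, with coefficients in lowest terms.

Method: 1, rho(\gamma_{1}), rho(\gamma_{2}), rho(\gamma_{3}) form a trace-orthogonal basis of the 2x2 complex matrices (tr(X Y) = 2 if X = Y, else 0), so M = m0*1 + m1*rho(\gamma_{1}) + m2*rho(\gamma_{2}) + m3*rho(\gamma_{3}) with m0 = tr(M)/2 = 0, m1 = tr(M rho(\gamma_{1}))/2 = \frac{5}{4}, m2 = tr(M rho(\gamma_{2}))/2 = - \frac{1}{2} + \frac{5 i}{4}, m3 = tr(M rho(\gamma_{3}))/2 = i.
Multiplying table entries, the bivector images are rho(\gamma_{12}) = i*rho(\gamma_{3}), rho(\gamma_{13}) = -i*rho(\gamma_{2}), rho(\gamma_{23}) = i*rho(\gamma_{1}); with real blade coefficients the real parts of m0..m3 are the coefficients of 1, \gamma_{1}, \gamma_{2}, \gamma_{3} and the imaginary parts give the bivectors (\gamma_{23}: Im m1, \gamma_{13}: -Im m2, \gamma_{12}: Im m3).
Answer: \frac{5}{4} \gamma_{1} - \frac{1}{2} \gamma_{2} + \gamma_{12} - \frac{5}{4} \gamma_{13}


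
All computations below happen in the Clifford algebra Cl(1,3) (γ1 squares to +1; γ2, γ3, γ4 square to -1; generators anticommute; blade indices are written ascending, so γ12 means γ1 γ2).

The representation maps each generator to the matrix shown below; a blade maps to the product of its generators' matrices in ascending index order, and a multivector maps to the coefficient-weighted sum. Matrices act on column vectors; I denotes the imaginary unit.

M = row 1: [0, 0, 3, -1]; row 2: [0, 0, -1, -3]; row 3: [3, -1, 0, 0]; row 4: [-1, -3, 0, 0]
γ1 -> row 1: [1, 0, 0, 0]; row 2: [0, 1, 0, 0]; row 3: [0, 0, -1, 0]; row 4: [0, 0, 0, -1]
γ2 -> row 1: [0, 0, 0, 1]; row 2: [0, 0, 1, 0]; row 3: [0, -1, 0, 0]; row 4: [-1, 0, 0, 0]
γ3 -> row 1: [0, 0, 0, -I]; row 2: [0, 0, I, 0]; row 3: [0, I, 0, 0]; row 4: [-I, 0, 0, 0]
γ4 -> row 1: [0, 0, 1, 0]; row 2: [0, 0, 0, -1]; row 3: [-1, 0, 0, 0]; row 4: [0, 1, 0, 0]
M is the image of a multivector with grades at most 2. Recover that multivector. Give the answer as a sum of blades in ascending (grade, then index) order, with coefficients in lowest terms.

Method: the blade images are trace-orthogonal — tr(rho(e_A) rho(e_B)^-1) = 4 if A = B and 0 otherwise — and rho(e_A)^-1 = (e_A)^2 * rho(e_A) with (e_A)^2 = +1 or -1, so the coefficient of e_A in the preimage is (e_A)^2 * tr(M rho(e_A))/4.
Nonzero projections over blades of grade <= 2: γ12: (γ12)^2 = +1, tr(M rho(γ12)) = -4, coefficient -1; γ14: (γ14)^2 = +1, tr(M rho(γ14)) = 12, coefficient 3. Every other blade of grade <= 2 projects to 0.
Answer: -γ12 + 3*γ14


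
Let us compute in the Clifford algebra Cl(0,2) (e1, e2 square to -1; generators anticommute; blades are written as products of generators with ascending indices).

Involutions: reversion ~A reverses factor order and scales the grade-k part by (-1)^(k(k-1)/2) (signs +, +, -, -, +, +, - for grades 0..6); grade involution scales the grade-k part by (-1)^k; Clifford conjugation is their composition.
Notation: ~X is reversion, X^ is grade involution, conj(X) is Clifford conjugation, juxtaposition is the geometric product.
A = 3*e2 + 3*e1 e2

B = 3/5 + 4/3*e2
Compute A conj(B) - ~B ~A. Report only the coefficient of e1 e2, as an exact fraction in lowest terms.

first term: 4 + 4*e1 + 9/5*e2 + 9/5*e1 e2
second term: -4 - 4*e1 + 9/5*e2 - 9/5*e1 e2
Answer: 18/5


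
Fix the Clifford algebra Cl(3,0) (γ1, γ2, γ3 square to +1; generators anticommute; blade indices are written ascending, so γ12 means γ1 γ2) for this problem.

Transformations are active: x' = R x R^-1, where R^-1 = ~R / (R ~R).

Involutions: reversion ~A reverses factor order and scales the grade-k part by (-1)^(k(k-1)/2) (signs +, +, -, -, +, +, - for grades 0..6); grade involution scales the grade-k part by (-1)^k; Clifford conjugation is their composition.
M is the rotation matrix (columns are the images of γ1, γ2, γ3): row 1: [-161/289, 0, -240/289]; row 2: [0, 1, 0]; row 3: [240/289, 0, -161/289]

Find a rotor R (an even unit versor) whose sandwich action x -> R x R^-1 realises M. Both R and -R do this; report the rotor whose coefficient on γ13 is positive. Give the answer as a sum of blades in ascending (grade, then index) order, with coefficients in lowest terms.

Method: write R = a + b12*γ12 + b13*γ13 + b23*γ23 with a^2 + b12^2 + b13^2 + b23^2 = 1 (so R^-1 = ~R). Expanding the columns R e_j ~R gives tr M = 4a^2 - 1 and, from the antisymmetric part, M21 - M12 = -4a*b12, M13 - M31 = 4a*b13, M32 - M23 = -4a*b23.
Here tr M = -33/289, so a^2 = (1 + tr M)/4 = 64/289 and a = ±8/17. Taking a = 8/17: M21 - M12 = 0, M13 - M31 = -480/289, M32 - M23 = 0, giving b12 = 0, b13 = -15/17, b23 = 0, i.e. R = 8/17 - 15/17*γ13.
Its γ13 coefficient is negative, so report the other preimage -R.
Answer: -8/17 + 15/17*γ13. Key observation: the double cover Spin(3) -> SO(3) sends R and -R to the same matrix (trace -33/289 here), so the stated sign of the γ13 coefficient is what selects one sheet.


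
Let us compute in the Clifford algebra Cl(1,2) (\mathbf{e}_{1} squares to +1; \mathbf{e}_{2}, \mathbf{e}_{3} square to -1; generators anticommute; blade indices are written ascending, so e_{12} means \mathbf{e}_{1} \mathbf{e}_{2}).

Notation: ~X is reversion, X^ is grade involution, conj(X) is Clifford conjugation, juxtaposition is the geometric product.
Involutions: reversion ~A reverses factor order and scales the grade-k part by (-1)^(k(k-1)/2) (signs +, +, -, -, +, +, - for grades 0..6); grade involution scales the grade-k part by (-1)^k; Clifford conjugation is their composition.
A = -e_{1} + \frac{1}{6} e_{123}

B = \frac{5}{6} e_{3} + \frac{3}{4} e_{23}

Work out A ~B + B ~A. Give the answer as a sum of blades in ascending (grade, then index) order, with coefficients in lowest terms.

first term: \frac{1}{8} e_{1} - \frac{5}{36} e_{12} - \frac{5}{6} e_{13} + \frac{3}{4} e_{123}
second term: \frac{1}{8} e_{1} + \frac{5}{36} e_{12} + \frac{5}{6} e_{13} - \frac{3}{4} e_{123}
Answer: \frac{1}{4} e_{1}


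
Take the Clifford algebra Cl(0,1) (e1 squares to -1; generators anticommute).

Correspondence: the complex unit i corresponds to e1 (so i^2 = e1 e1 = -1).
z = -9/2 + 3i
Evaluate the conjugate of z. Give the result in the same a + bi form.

In blades: z = -9/2 + 3*e1.
Conjugation here is Clifford conjugation: the scalar is fixed and the grade-1 and grade-2 blades all flip sign, giving -9/2 - 3*e1; translating back:
Answer: -9/2 - 3i


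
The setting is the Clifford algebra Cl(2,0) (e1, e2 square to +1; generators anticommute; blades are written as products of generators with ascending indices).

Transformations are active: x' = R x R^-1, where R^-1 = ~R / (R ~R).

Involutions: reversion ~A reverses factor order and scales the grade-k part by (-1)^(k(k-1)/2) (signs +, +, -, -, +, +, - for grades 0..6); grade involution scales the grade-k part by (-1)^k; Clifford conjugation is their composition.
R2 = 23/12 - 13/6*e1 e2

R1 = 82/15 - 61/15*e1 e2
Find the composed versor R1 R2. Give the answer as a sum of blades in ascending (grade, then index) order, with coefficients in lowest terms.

Distribute over the terms of R1 (each basis-blade product reordered to ascending indices, repeated generators contracted through their squares):
(82/15) R2 = 943/90 - 533/45*e1 e2
(-61/15*e1 e2) R2 = -793/90 - 1403/180*e1 e2
Summing the partial products and collecting blades:
Answer: 5/3 - 707/36*e1 e2


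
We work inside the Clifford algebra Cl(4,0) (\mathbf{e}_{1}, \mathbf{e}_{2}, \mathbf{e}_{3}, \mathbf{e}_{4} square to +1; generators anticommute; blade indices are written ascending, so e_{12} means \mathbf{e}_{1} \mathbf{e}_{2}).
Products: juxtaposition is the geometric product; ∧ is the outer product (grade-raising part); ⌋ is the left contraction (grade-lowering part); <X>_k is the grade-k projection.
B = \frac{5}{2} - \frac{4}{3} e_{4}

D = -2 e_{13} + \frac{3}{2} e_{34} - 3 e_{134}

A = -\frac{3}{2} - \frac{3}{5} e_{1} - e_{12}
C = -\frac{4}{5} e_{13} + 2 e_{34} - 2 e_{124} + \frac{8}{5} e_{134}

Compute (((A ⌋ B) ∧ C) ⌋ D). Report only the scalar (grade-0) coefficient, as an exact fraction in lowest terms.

step 1: -\frac{15}{4} + 2 e_{4}
step 2: 3 e_{13} - \frac{15}{2} e_{34} + \frac{15}{2} e_{124} - \frac{38}{5} e_{134}
step 3: -\frac{111}{20} - \frac{45}{2} e_{1} + 9 e_{4}
Answer: -\frac{111}{20}


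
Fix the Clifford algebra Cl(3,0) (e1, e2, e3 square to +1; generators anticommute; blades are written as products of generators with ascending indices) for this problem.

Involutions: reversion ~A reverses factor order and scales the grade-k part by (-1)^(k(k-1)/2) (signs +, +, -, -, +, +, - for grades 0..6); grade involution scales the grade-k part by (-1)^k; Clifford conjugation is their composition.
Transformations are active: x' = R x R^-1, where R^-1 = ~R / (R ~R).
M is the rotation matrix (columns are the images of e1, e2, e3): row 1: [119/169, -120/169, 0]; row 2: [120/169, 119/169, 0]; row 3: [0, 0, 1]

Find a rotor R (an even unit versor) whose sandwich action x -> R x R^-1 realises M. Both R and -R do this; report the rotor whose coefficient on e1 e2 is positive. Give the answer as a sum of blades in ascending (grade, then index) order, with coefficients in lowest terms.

Method: write R = a + b12*e1 e2 + b13*e1 e3 + b23*e2 e3 with a^2 + b12^2 + b13^2 + b23^2 = 1 (so R^-1 = ~R). Expanding the columns R e_j ~R gives tr M = 4a^2 - 1 and, from the antisymmetric part, M21 - M12 = -4a*b12, M13 - M31 = 4a*b13, M32 - M23 = -4a*b23.
Here tr M = 407/169, so a^2 = (1 + tr M)/4 = 144/169 and a = ±12/13. Taking a = 12/13: M21 - M12 = 240/169, M13 - M31 = 0, M32 - M23 = 0, giving b12 = -5/13, b13 = 0, b23 = 0, i.e. R = 12/13 - 5/13*e1 e2.
Its e1 e2 coefficient is negative, so report the other preimage -R.
Answer: -12/13 + 5/13*e1 e2. Why the constraint matters: R and -R act identically through the sandwich — M has trace 407/169 either way — so only the sign condition on e1 e2 picks one of the two preimages.


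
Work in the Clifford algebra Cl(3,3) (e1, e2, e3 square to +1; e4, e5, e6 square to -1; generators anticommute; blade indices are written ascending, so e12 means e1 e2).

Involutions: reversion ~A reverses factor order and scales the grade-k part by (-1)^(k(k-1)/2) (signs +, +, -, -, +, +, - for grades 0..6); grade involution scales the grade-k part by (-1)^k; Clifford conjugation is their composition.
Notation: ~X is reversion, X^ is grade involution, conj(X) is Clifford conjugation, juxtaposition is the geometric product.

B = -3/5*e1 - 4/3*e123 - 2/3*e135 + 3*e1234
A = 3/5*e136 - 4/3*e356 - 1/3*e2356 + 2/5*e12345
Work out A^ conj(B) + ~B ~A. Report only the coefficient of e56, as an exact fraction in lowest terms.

first term: 6/5*e5 + 8/9*e16 - 4/15*e24 - 4/5*e26 - 9/25*e36 - 8/15*e45 + 2/5*e56 + 2/9*e126 - 4/9*e156 - 9/5*e246 - 16/9*e1256 - 4/5*e1356 + e1456 - 6/25*e2345 - 1/5*e12356 + 4*e12456
second term: -6/5*e5 + 8/9*e16 - 4/15*e24 - 4/5*e26 + 9/25*e36 - 8/15*e45 + 2/5*e56 - 2/9*e126 + 4/9*e156 - 9/5*e246 + 16/9*e1256 - 4/5*e1356 + e1456 - 6/25*e2345 + 1/5*e12356 - 4*e12456
Answer: 4/5


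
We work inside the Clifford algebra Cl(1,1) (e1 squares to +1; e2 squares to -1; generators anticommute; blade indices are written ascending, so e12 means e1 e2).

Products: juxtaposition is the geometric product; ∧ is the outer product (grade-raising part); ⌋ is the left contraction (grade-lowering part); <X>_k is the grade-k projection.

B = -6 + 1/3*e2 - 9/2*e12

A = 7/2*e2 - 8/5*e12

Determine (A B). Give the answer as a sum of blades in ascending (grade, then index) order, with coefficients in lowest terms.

step 1: 181/30 - 913/60*e1 - 21*e2 + 48/5*e12
Answer: 181/30 - 913/60*e1 - 21*e2 + 48/5*e12


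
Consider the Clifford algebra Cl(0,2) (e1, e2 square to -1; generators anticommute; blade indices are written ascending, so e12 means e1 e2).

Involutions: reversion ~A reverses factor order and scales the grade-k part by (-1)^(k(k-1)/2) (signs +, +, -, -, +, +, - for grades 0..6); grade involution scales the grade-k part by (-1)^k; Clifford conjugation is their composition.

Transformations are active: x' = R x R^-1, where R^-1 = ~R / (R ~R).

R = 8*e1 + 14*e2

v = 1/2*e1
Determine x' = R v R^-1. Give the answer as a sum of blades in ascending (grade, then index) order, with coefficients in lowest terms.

~R = 8*e1 + 14*e2, and R ~R = -260, so R^-1 = ~R / (-260).
R v = -4 - 7*e12
Answer: -33/130*e1 + 28/65*e2


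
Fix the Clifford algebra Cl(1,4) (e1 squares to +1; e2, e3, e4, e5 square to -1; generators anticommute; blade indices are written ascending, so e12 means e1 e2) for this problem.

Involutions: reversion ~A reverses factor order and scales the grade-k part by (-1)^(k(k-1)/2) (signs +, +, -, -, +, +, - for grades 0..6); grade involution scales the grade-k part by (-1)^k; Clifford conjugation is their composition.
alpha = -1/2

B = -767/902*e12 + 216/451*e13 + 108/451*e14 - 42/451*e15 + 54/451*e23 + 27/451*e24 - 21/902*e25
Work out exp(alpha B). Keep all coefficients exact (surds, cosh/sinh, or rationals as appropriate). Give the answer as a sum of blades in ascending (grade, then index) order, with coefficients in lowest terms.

B^2 term by term: the squares give (-767/902)^2*(e12)^2 + (216/451)^2*(e13)^2 + (108/451)^2*(e14)^2 + (-42/451)^2*(e15)^2 + (54/451)^2*(e23)^2 + (27/451)^2*(e24)^2 + (-21/902)^2*(e25)^2 = 588289/813604*(+1) + 46656/203401*(+1) + 11664/203401*(+1) + 1764/203401*(+1) + 2916/203401*(-1) + 729/203401*(-1) + 441/813604*(-1) = 1 (each basis 2-blade squares to minus the product of its generators' squares); cross terms between blades sharing an index anticommute and cancel; the commuting (index-disjoint) pairs give grade-4 terms 2*c*c'*(blade product), which cancel blade by blade — e1234: -11664/203401 + 11664/203401 = 0; e1235: 4536/203401 - 4536/203401 = 0; e1245: 2268/203401 - 2268/203401 = 0 — confirming B is simple. So B^2 = 1.
B^2 = 1 — the positive square puts this in the hyperbolic regime; l = 1, alpha*l = -1/2, so exp(alpha B) = cosh(-1/2) + (sinh(-1/2)/1)*B = cosh(1/2) + (-sinh(1/2))*B.
Answer: cosh(1/2) + 767*sinh(1/2)/902*e12 - 216*sinh(1/2)/451*e13 - 108*sinh(1/2)/451*e14 + 42*sinh(1/2)/451*e15 - 54*sinh(1/2)/451*e23 - 27*sinh(1/2)/451*e24 + 21*sinh(1/2)/902*e25
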